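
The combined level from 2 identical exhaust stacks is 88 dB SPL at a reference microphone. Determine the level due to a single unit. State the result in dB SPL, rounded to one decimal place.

2 equal contributions raise the level by 10·log₁₀ 2 = 3.010 dB, so each unit alone gives 88 − 3.010.

85.0 dB SPL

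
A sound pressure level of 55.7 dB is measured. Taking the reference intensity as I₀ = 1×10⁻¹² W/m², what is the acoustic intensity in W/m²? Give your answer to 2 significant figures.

3.7e-07 W/m²

I = I₀·10^(L/10) = 10⁻¹² × 10^(55.7/10) = 10^(-6.430).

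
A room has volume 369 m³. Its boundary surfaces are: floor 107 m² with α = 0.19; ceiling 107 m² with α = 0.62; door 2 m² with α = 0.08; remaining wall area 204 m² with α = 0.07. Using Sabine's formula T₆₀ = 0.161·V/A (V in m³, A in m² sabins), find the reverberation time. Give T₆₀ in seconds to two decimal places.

Summing Sᵢαᵢ: 107·0.19 + 107·0.62 + 2·0.08 + 204·0.07 = 101.11 m².
T₆₀ = 0.161 × 369 / 101.11 = 0.588 s.

0.59 s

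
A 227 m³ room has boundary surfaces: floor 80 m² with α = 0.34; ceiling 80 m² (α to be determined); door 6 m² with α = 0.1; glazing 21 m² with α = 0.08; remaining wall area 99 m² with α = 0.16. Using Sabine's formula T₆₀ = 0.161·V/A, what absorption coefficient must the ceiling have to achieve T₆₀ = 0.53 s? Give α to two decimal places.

0.30

Required total absorption A = 0.161·227/0.53 = 68.96 m².
Absorption from the other surfaces = 80·0.34 + 6·0.1 + 21·0.08 + 99·0.16 = 45.32 m², so the ceiling must supply 23.64 m² over 80 m².
α = 23.64/80 = 0.295.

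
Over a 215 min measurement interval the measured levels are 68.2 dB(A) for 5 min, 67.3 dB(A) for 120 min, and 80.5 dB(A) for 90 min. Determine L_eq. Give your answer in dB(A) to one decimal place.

77.0 dB(A)

Weight each interval's intensity by its duration and average over T = 215 min:
Σ tᵢ·10^(Lᵢ/10) = 5·10^(68.2/10) + 120·10^(67.3/10) + 90·10^(80.5/10) = 1.078e+10.
L_eq = 10·log₁₀(1.078e+10/215) = 77.00 dB(A).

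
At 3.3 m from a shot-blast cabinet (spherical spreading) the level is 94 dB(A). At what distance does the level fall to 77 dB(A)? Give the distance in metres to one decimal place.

23.4 m

Point-source spreading drops the level by 20·log₁₀(r₂/r₁); inverting, r₂/r₁ = 10^(ΔL/20).
r₂ = 3.3·10^((94−77)/20) = 3.3·10^(17.0/20) = 23.36 m.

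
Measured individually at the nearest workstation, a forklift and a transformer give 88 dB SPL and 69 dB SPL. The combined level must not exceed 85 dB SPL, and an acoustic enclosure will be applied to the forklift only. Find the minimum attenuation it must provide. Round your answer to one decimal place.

3.1 dB

Everything except the forklift sums to 10^(69/10) = 7.943e+06 in linear terms, 69.00 dB SPL.
To meet 85 dB SPL overall, the treated forklift may contribute at most 10^(85/10) − 7.943e+06 = 3.083e+08, i.e. 84.89 dB SPL.
Required insertion loss = 88 − 84.89 = 3.11 dB.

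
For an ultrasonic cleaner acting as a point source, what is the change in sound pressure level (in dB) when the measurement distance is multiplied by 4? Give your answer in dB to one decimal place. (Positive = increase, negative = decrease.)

Point-source spreading: ΔL = −20·log₁₀(r₂/r₁).
ΔL = −20·log₁₀(4) = -12.04 dB.

-12.0 dB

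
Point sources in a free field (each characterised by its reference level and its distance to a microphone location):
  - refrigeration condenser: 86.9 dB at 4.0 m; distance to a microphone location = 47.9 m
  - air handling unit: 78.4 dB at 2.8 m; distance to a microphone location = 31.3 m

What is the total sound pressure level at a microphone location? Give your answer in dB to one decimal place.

66.0 dB

First find each source's level at the receiver (point-source: −20·log₁₀(r/r_ref)), then combine on an intensity basis.
refrigeration condenser: 86.9 − 20·log₁₀(47.9/4.0) = 86.9 − 21.57 = 65.33 dB.
air handling unit: 78.4 − 20·log₁₀(31.3/2.8) = 78.4 − 20.97 = 57.43 dB.
Σ 10^(L/10) = 3.969e+06 → L_total = 10·log₁₀(3.969e+06) = 65.99 dB.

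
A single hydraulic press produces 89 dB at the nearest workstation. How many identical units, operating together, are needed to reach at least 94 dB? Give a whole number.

The shortfall is 94 − 89 = 5.0 dB, and N units add 10·log₁₀ N, so need 10·log₁₀ N ≥ 5.0.
N ≥ 10^(5.0/10) = 3.162, so N = 4.

4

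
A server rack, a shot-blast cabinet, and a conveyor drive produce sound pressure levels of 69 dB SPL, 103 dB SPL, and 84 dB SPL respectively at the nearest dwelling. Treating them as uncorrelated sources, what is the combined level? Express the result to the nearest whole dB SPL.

103 dB SPL

Incoherent sources combine by intensity addition: L_total = 10·log₁₀(Σ 10^(L_i/10)).
Σ 10^(L/10) = 10^(69/10) + 10^(103/10) + 10^(84/10) = 2.021e+10.
L_total = 10·log₁₀(2.021e+10) = 103.06 dB SPL.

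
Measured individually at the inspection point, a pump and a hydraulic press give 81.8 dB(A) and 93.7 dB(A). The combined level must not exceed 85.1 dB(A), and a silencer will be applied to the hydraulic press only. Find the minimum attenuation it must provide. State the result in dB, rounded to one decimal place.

Everything except the hydraulic press sums to 10^(81.8/10) = 1.514e+08 in linear terms, 81.80 dB(A).
To meet 85.1 dB(A) overall, the treated hydraulic press may contribute at most 10^(85.1/10) − 1.514e+08 = 1.722e+08, i.e. 82.36 dB(A).
Required insertion loss = 93.7 − 82.36 = 11.34 dB.

11.3 dB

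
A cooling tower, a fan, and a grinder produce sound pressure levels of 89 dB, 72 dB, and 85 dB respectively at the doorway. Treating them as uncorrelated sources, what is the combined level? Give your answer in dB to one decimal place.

For uncorrelated sources the intensities add, so convert each level to linear form, sum, and take 10·log₁₀ of the total.
Σ 10^(L/10) = 10^(89/10) + 10^(72/10) + 10^(85/10) = 1.126e+09.
L_total = 10·log₁₀(1.126e+09) = 90.52 dB.

90.5 dB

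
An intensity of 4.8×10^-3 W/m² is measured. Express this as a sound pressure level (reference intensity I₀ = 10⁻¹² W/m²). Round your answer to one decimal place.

96.8 dB

I/I₀ = 4.8×10^-3/10⁻¹² = 4.8×10^9, and L = 10·log₁₀(I/I₀).
L = 10·(0.6812 + 9) = 96.81 dB.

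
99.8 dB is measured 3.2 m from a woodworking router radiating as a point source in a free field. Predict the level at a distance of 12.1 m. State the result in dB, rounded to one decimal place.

88.2 dB

Point-source attenuation: ΔL = 20·log₁₀(r₂/r₁) = 20·log₁₀(12.1/3.2) = 11.553 dB.
L₂ = 99.8 − 20·log₁₀(12.1/3.2) = 99.8 − 11.553 = 88.25 dB.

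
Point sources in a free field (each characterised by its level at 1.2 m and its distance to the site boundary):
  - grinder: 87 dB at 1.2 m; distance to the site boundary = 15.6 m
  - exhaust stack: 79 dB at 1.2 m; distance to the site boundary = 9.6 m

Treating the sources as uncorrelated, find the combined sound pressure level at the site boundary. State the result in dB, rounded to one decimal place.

66.2 dB

First find each source's level at the receiver (point-source: −20·log₁₀(r/r_ref)), then combine on an intensity basis.
grinder: 87 − 20·log₁₀(15.6/1.2) = 87 − 22.28 = 64.72 dB.
exhaust stack: 79 − 20·log₁₀(9.6/1.2) = 79 − 18.06 = 60.94 dB.
Σ 10^(L/10) = 4.207e+06 → L_total = 10·log₁₀(4.207e+06) = 66.24 dB.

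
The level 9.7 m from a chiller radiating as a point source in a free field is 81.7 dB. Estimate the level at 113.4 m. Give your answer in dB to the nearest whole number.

60 dB

Spherical spreading from a point source gives a 20·log₁₀(r₂/r₁) drop.
L₂ = 81.7 − 20·log₁₀(113.4/9.7) = 81.7 − 21.357 = 60.34 dB.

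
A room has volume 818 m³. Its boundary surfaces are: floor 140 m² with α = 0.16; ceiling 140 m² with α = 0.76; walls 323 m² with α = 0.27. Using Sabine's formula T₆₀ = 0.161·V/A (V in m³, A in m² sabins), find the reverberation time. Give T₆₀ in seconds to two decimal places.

0.61 s

Total absorption A = 140·0.16 + 140·0.76 + 323·0.27 = 216.01 m² sabins.
T₆₀ = 0.161 × 818 / 216.01 = 0.610 s.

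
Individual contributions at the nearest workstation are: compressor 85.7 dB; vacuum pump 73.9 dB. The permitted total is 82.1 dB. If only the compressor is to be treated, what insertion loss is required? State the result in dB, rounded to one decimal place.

4.3 dB

Everything except the compressor sums to 10^(73.9/10) = 2.455e+07 in linear terms, 73.90 dB.
To meet 82.1 dB overall, the treated compressor may contribute at most 10^(82.1/10) − 2.455e+07 = 1.376e+08, i.e. 81.39 dB.
So the compressor must be reduced from 85.7 to 81.39 dB: IL = 4.31 dB.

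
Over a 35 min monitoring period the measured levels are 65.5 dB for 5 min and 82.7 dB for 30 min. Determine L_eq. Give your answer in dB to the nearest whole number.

82 dB

The energy average is taken in the linear domain: L_eq = 10·log₁₀[(Σ tᵢ·10^(Lᵢ/10))/T], T = 35 min.
Σ tᵢ·10^(Lᵢ/10) = 5·10^(65.5/10) + 30·10^(82.7/10) = 5.604e+09.
L_eq = 10·log₁₀(5.604e+09/35) = 82.04 dB.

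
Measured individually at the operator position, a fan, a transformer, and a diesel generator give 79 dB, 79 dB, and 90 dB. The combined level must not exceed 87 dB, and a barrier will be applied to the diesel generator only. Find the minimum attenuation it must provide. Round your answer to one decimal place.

Fixed contribution from the other sources: Σ 10^(L/10) = 10^(79/10) + 10^(79/10) = 1.589e+08 (82.01 dB).
The limit corresponds to 10^(87/10) = 5.012e+08; subtracting the fixed part leaves 3.423e+08 for the diesel generator, i.e. 85.34 dB.
Required insertion loss = 90 − 85.34 = 4.66 dB.

4.7 dB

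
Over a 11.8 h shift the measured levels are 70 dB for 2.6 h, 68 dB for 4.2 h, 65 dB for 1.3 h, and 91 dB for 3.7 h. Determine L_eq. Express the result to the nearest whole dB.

Weight each interval's intensity by its duration and average over T = 11.8 h:
Σ tᵢ·10^(Lᵢ/10) = 2.6·10^(70/10) + 4.2·10^(68/10) + 1.3·10^(65/10) + 3.7·10^(91/10) = 4.715e+09.
L_eq = 10·log₁₀(4.715e+09/11.8) = 86.02 dB.

86 dB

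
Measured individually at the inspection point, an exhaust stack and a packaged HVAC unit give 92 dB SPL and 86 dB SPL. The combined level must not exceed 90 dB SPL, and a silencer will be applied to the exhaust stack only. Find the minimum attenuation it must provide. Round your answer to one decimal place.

The untreated sources together contribute 10^(86/10) = 3.981e+08, i.e. 86.00 dB SPL.
To meet 90 dB SPL overall, the treated exhaust stack may contribute at most 10^(90/10) − 3.981e+08 = 6.019e+08, i.e. 87.80 dB SPL.
Required insertion loss = 92 − 87.80 = 4.20 dB.

4.2 dB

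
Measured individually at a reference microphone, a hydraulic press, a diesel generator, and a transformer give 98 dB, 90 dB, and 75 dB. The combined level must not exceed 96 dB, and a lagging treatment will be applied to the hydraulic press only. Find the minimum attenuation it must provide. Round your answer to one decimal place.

3.3 dB

Fixed contribution from the other sources: Σ 10^(L/10) = 10^(90/10) + 10^(75/10) = 1.032e+09 (90.14 dB).
To meet 96 dB overall, the treated hydraulic press may contribute at most 10^(96/10) − 1.032e+09 = 2.949e+09, i.e. 94.70 dB.
So the hydraulic press must be reduced from 98 to 94.70 dB: IL = 3.30 dB.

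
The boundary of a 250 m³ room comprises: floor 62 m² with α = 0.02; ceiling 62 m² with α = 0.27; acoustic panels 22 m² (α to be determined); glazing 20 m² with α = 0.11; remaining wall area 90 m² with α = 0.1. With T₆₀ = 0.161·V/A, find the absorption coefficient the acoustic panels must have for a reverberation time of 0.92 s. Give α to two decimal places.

0.66

Required total absorption A = 0.161·250/0.92 = 43.75 m².
Absorption from the other surfaces = 62·0.02 + 62·0.27 + 20·0.11 + 90·0.1 = 29.18 m², so the acoustic panels must supply 14.57 m² over 22 m².
α = 14.57/22 = 0.662.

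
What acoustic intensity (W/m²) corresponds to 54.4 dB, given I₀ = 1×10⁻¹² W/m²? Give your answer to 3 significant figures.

I = I₀·10^(L/10) = 10⁻¹² × 10^(54.4/10) = 10^(-6.560).

2.75e-07 W/m²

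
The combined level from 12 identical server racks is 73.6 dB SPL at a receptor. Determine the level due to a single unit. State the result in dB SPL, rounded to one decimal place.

62.8 dB SPL

For N identical incoherent sources L_total = L₁ + 10·log₁₀ N, so L₁ = 73.6 − 10·log₁₀(12) = 73.6 − 10.792.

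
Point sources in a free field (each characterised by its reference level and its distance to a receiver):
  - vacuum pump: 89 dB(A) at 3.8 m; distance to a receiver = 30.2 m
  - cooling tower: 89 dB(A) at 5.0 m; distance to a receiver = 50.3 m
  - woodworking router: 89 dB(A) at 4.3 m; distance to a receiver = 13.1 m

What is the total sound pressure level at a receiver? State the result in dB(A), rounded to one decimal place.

First find each source's level at the receiver (point-source: −20·log₁₀(r/r_ref)), then combine on an intensity basis.
vacuum pump: 89 − 20·log₁₀(30.2/3.8) = 89 − 18.00 = 71.00 dB(A).
cooling tower: 89 − 20·log₁₀(50.3/5.0) = 89 − 20.05 = 68.95 dB(A).
woodworking router: 89 − 20·log₁₀(13.1/4.3) = 89 − 9.68 = 79.32 dB(A).
Σ 10^(L/10) = 1.060e+08 → L_total = 10·log₁₀(1.060e+08) = 80.25 dB(A).

80.3 dB(A)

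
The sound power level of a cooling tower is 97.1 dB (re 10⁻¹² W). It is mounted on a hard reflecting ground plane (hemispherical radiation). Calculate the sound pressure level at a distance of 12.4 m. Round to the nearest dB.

L_p = L_w − 10·log₁₀(2π·r²) with r = 12.4 m.
2π·r² = 966.1 m², 10·log₁₀ of that is 29.850 dB.
L_p = 97.1 − 29.850 = 67.25 dB.

67 dB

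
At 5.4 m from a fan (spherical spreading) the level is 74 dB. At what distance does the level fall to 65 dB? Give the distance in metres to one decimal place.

The 9.0 dB drop corresponds to a distance ratio of 10^(9.0/20) for a point source.
r₂ = 5.4·10^((74−65)/20) = 5.4·10^(9.0/20) = 15.22 m.

15.2 m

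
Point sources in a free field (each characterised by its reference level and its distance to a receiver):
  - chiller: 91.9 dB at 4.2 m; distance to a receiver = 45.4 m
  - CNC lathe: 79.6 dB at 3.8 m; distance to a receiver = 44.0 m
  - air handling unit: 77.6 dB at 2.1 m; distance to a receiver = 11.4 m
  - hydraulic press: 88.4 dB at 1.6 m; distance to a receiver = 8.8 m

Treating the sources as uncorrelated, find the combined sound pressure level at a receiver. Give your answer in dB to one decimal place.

75.9 dB

Propagate each source to the receiver with L = L_ref − 20·log₁₀(r/r_ref), then add intensities.
chiller: 91.9 − 20·log₁₀(45.4/4.2) = 91.9 − 20.68 = 71.22 dB.
CNC lathe: 79.6 − 20·log₁₀(44.0/3.8) = 79.6 − 21.27 = 58.33 dB.
air handling unit: 77.6 − 20·log₁₀(11.4/2.1) = 77.6 − 14.69 = 62.91 dB.
hydraulic press: 88.4 − 20·log₁₀(8.8/1.6) = 88.4 − 14.81 = 73.59 dB.
Σ 10^(L/10) = 3.876e+07 → L_total = 10·log₁₀(3.876e+07) = 75.88 dB.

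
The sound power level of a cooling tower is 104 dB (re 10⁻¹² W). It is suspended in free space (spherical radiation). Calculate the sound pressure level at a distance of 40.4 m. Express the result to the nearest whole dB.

Free-field spherical radiation: L_p = L_w − 10·log₁₀(4π·r²), r = 40.4 m.
4π·r² = 2.051e+04 m², 10·log₁₀ of that is 43.120 dB.
L_p = 104 − 43.120 = 60.88 dB.

61 dB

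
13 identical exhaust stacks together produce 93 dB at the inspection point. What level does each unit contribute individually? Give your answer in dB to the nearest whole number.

13 equal contributions raise the level by 10·log₁₀ 13 = 11.139 dB, so each unit alone gives 93 − 11.139.

82 dB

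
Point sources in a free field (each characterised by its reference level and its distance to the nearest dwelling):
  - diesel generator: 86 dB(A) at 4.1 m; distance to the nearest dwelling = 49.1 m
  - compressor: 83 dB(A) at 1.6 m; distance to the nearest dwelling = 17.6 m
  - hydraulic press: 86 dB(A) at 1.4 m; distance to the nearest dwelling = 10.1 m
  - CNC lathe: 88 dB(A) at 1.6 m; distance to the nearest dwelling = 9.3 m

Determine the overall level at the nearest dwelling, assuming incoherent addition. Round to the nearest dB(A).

75 dB(A)

Propagate each source to the receiver with L = L_ref − 20·log₁₀(r/r_ref), then add intensities.
diesel generator: 86 − 20·log₁₀(49.1/4.1) = 86 − 21.57 = 64.43 dB(A).
compressor: 83 − 20·log₁₀(17.6/1.6) = 83 − 20.83 = 62.17 dB(A).
hydraulic press: 86 − 20·log₁₀(10.1/1.4) = 86 − 17.16 = 68.84 dB(A).
CNC lathe: 88 − 20·log₁₀(9.3/1.6) = 88 − 15.29 = 72.71 dB(A).
Σ 10^(L/10) = 3.075e+07 → L_total = 10·log₁₀(3.075e+07) = 74.88 dB(A).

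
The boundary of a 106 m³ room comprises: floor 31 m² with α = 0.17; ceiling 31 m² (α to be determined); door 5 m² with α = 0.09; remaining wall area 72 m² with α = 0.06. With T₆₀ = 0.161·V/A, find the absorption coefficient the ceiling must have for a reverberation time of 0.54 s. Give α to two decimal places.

From T₆₀ = 0.161·V/A, the target T₆₀ = 0.54 s needs A = 0.161·106/0.54 = 31.60 m².
Absorption from the other surfaces = 31·0.17 + 5·0.09 + 72·0.06 = 10.04 m², so the ceiling must supply 21.56 m² over 31 m².
α = 21.56/31 = 0.696.

0.70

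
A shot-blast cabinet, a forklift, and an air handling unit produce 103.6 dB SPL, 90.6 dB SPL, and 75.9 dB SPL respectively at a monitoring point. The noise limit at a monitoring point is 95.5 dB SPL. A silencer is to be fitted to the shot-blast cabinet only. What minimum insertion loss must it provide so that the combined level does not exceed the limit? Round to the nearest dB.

10 dB

The untreated sources together contribute 10^(90.6/10) + 10^(75.9/10) = 1.187e+09, i.e. 90.74 dB SPL.
To meet 95.5 dB SPL overall, the treated shot-blast cabinet may contribute at most 10^(95.5/10) − 1.187e+09 = 2.361e+09, i.e. 93.73 dB SPL.
So the shot-blast cabinet must be reduced from 103.6 to 93.73 dB SPL: IL = 9.87 dB.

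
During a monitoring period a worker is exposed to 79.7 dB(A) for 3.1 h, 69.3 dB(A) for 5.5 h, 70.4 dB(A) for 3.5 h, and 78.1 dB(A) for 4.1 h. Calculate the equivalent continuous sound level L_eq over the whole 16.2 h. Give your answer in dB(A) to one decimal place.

The energy average is taken in the linear domain: L_eq = 10·log₁₀[(Σ tᵢ·10^(Lᵢ/10))/T], T = 16.2 h.
Σ tᵢ·10^(Lᵢ/10) = 3.1·10^(79.7/10) + 5.5·10^(69.3/10) + 3.5·10^(70.4/10) + 4.1·10^(78.1/10) = 6.392e+08.
L_eq = 10·log₁₀(6.392e+08/16.2) = 75.96 dB(A).

76.0 dB(A)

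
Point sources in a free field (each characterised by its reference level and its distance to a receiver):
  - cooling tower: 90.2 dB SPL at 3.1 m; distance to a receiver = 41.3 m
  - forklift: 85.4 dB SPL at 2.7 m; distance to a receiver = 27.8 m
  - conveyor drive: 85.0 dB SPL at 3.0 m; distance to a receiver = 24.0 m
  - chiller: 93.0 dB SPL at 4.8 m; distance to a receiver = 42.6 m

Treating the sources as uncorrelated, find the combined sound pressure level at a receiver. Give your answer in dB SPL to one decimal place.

Propagate each source to the receiver with L = L_ref − 20·log₁₀(r/r_ref), then add intensities.
cooling tower: 90.2 − 20·log₁₀(41.3/3.1) = 90.2 − 22.49 = 67.71 dB SPL.
forklift: 85.4 − 20·log₁₀(27.8/2.7) = 85.4 − 20.25 = 65.15 dB SPL.
conveyor drive: 85.0 − 20·log₁₀(24.0/3.0) = 85.0 − 18.06 = 66.94 dB SPL.
chiller: 93.0 − 20·log₁₀(42.6/4.8) = 93.0 − 18.96 = 74.04 dB SPL.
Σ 10^(L/10) = 3.944e+07 → L_total = 10·log₁₀(3.944e+07) = 75.96 dB SPL.

76.0 dB SPL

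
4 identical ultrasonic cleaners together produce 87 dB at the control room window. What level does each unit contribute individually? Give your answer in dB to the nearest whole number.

4 equal contributions raise the level by 10·log₁₀ 4 = 6.021 dB, so each unit alone gives 87 − 6.021.

81 dB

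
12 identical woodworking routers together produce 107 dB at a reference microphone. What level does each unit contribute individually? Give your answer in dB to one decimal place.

96.2 dB

Dividing the total intensity by 12 lowers the level by 10·log₁₀ 12 = 10.792 dB: L₁ = 107 − 10.792.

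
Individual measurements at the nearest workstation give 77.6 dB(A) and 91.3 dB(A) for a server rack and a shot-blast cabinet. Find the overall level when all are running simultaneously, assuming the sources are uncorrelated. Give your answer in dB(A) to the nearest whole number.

Incoherent sources combine by intensity addition: L_total = 10·log₁₀(Σ 10^(L_i/10)).
Σ 10^(L/10) = 10^(77.6/10) + 10^(91.3/10) = 1.407e+09.
L_total = 10·log₁₀(1.407e+09) = 91.48 dB(A).

91 dB(A)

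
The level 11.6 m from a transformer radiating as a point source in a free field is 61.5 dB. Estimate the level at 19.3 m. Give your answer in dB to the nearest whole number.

57 dB

Spherical spreading from a point source gives a 20·log₁₀(r₂/r₁) drop.
L₂ = 61.5 − 20·log₁₀(19.3/11.6) = 61.5 − 4.422 = 57.08 dB.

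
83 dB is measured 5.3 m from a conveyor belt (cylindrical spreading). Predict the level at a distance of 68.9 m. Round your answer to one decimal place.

71.9 dB

Cylindrical spreading from a line source gives a 10·log₁₀(r₂/r₁) drop.
L₂ = 83 − 10·log₁₀(68.9/5.3) = 83 − 11.139 = 71.86 dB.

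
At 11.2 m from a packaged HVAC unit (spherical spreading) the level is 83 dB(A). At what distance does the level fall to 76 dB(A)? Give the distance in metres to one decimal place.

The 7.0 dB drop corresponds to a distance ratio of 10^(7.0/20) for a point source.
r₂ = 11.2·10^((83−76)/20) = 11.2·10^(7.0/20) = 25.07 m.

25.1 m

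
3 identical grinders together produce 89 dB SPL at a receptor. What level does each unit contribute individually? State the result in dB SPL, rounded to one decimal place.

Dividing the total intensity by 3 lowers the level by 10·log₁₀ 3 = 4.771 dB: L₁ = 89 − 4.771.

84.2 dB SPL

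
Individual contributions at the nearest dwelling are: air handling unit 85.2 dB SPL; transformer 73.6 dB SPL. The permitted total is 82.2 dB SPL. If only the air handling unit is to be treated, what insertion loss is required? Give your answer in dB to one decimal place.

The untreated sources together contribute 10^(73.6/10) = 2.291e+07, i.e. 73.60 dB SPL.
To meet 82.2 dB SPL overall, the treated air handling unit may contribute at most 10^(82.2/10) − 2.291e+07 = 1.431e+08, i.e. 81.55 dB SPL.
So the air handling unit must be reduced from 85.2 to 81.55 dB SPL: IL = 3.65 dB.

3.6 dB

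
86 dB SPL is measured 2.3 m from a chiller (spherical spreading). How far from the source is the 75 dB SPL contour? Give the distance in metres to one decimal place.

The 11.0 dB drop corresponds to a distance ratio of 10^(11.0/20) for a point source.
r₂ = 2.3·10^((86−75)/20) = 2.3·10^(11.0/20) = 8.16 m.

8.2 m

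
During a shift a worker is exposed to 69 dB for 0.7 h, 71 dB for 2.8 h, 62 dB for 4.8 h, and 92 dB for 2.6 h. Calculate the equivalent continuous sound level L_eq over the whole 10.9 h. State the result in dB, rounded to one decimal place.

L_eq = 10·log₁₀[(1/T)·Σ tᵢ·10^(Lᵢ/10)] with T = 10.9 h.
Σ tᵢ·10^(Lᵢ/10) = 0.7·10^(69/10) + 2.8·10^(71/10) + 4.8·10^(62/10) + 2.6·10^(92/10) = 4.169e+09.
L_eq = 10·log₁₀(4.169e+09/10.9) = 85.83 dB.

85.8 dB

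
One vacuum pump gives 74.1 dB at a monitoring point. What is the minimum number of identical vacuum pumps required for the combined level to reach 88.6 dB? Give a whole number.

29

The shortfall is 88.6 − 74.1 = 14.5 dB, and N units add 10·log₁₀ N, so need 10·log₁₀ N ≥ 14.5.
N ≥ 10^(14.5/10) = 28.184, so N = 29.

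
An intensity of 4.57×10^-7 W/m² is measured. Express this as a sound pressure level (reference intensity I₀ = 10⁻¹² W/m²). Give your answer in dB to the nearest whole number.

L = 10·log₁₀(I/I₀) = 10·log₁₀(4.57×10^-7/10⁻¹²) = 10·log₁₀(4.57×10^5).
L = 10·(0.6599 + 5) = 56.60 dB.

57 dB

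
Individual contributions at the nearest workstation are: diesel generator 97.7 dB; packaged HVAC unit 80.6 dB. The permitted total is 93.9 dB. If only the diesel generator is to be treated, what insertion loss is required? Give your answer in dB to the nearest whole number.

4 dB

Fixed contribution from the other source: Σ 10^(L/10) = 10^(80.6/10) = 1.148e+08 (80.60 dB).
The limit corresponds to 10^(93.9/10) = 2.455e+09; subtracting the fixed part leaves 2.340e+09 for the diesel generator, i.e. 93.69 dB.
So the diesel generator must be reduced from 97.7 to 93.69 dB: IL = 4.01 dB.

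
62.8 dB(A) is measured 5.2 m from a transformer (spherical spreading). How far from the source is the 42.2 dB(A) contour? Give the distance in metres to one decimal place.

55.7 m

For a point source L₁ − L₂ = 20·log₁₀(r₂/r₁), so r₂ = r₁·10^((L₁−L₂)/20).
r₂ = 5.2·10^((62.8−42.2)/20) = 5.2·10^(20.6/20) = 55.72 m.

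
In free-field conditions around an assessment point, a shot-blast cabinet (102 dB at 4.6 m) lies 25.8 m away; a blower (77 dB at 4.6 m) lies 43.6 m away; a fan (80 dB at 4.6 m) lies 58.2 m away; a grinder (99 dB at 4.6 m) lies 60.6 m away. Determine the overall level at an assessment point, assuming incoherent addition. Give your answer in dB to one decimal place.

First find each source's level at the receiver (point-source: −20·log₁₀(r/r_ref)), then combine on an intensity basis.
shot-blast cabinet: 102 − 20·log₁₀(25.8/4.6) = 102 − 14.98 = 87.02 dB.
blower: 77 − 20·log₁₀(43.6/4.6) = 77 − 19.53 = 57.47 dB.
fan: 80 − 20·log₁₀(58.2/4.6) = 80 − 22.04 = 57.96 dB.
grinder: 99 − 20·log₁₀(60.6/4.6) = 99 − 22.39 = 76.61 dB.
Σ 10^(L/10) = 5.508e+08 → L_total = 10·log₁₀(5.508e+08) = 87.41 dB.

87.4 dB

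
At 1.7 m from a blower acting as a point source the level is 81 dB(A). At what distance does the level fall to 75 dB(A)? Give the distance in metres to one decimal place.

3.4 m

The 6.0 dB drop corresponds to a distance ratio of 10^(6.0/20) for a point source.
r₂ = 1.7·10^((81−75)/20) = 1.7·10^(6.0/20) = 3.39 m.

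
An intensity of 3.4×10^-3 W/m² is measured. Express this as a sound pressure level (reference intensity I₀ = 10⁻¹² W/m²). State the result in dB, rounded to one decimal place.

I/I₀ = 3.4×10^-3/10⁻¹² = 3.4×10^9, and L = 10·log₁₀(I/I₀).
L = 10·(0.5315 + 9) = 95.31 dB.

95.3 dB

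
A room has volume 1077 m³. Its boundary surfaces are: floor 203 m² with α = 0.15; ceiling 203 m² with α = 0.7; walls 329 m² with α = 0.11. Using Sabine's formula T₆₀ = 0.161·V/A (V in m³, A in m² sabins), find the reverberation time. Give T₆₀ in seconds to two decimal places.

Total absorption A = 203·0.15 + 203·0.7 + 329·0.11 = 208.74 m² sabins.
T₆₀ = 0.161 × 1077 / 208.74 = 0.831 s.

0.83 s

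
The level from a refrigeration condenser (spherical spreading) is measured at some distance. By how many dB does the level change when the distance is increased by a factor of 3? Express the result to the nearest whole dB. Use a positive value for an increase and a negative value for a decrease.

-10 dB

Point-source spreading: ΔL = −20·log₁₀(r₂/r₁).
ΔL = −20·log₁₀(3) = -9.54 dB.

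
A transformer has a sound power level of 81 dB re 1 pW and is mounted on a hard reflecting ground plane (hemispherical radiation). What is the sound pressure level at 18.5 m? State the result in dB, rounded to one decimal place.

47.7 dB

Free-field hemispherical radiation: L_p = L_w − 10·log₁₀(2π·r²), r = 18.5 m.
2π·r² = 2150 m², 10·log₁₀ of that is 33.325 dB.
L_p = 81 − 33.325 = 47.67 dB.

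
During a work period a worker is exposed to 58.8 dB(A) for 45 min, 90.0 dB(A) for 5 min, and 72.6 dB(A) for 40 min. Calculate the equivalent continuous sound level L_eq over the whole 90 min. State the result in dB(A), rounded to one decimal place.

L_eq = 10·log₁₀[(1/T)·Σ tᵢ·10^(Lᵢ/10)] with T = 90 min.
Σ tᵢ·10^(Lᵢ/10) = 45·10^(58.8/10) + 5·10^(90.0/10) + 40·10^(72.6/10) = 5.762e+09.
L_eq = 10·log₁₀(5.762e+09/90) = 78.06 dB(A).

78.1 dB(A)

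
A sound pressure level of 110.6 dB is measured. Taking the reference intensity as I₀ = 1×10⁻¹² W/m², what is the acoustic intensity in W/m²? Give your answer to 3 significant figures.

I/I₀ = 10^(110.6/10) = 1.148e+11, so I = 1.148e+11 × 10⁻¹² W/m².

0.115 W/m²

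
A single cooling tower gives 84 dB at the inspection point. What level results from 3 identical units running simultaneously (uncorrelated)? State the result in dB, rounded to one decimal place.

88.8 dB

With 3 equal, uncorrelated contributions the intensity is 3× that of one unit, giving a rise of 10·log₁₀ 3.
L_total = 84 + 10·log₁₀(3) = 84 + 4.771 = 88.77 dB.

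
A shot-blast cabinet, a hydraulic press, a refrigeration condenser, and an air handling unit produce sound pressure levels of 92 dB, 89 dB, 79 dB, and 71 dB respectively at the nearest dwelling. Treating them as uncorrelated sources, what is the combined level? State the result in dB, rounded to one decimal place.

For uncorrelated sources the intensities add, so convert each level to linear form, sum, and take 10·log₁₀ of the total.
Σ 10^(L/10) = 10^(92/10) + 10^(89/10) + 10^(79/10) + 10^(71/10) = 2.471e+09.
L_total = 10·log₁₀(2.471e+09) = 93.93 dB.

93.9 dB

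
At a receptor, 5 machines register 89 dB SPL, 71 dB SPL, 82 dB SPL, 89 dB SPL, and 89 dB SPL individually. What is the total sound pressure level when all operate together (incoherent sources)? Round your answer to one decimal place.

Incoherent sources combine by intensity addition: L_total = 10·log₁₀(Σ 10^(L_i/10)).
Σ 10^(L/10) = 10^(89/10) + 10^(71/10) + 10^(82/10) + 10^(89/10) + 10^(89/10) = 2.554e+09.
L_total = 10·log₁₀(2.554e+09) = 94.07 dB SPL.

94.1 dB SPL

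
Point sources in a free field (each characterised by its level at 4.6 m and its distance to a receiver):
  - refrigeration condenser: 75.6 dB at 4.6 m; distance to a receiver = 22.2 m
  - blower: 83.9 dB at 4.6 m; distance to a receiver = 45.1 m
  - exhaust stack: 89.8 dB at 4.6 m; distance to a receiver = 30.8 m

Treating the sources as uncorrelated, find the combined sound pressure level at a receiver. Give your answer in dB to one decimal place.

First find each source's level at the receiver (point-source: −20·log₁₀(r/r_ref)), then combine on an intensity basis.
refrigeration condenser: 75.6 − 20·log₁₀(22.2/4.6) = 75.6 − 13.67 = 61.93 dB.
blower: 83.9 − 20·log₁₀(45.1/4.6) = 83.9 − 19.83 = 64.07 dB.
exhaust stack: 89.8 − 20·log₁₀(30.8/4.6) = 89.8 − 16.52 = 73.28 dB.
Σ 10^(L/10) = 2.541e+07 → L_total = 10·log₁₀(2.541e+07) = 74.05 dB.

74.1 dB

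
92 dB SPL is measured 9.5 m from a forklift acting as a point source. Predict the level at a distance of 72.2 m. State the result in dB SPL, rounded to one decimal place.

Point-source attenuation: ΔL = 20·log₁₀(r₂/r₁) = 20·log₁₀(72.2/9.5) = 17.616 dB.
L₂ = 92 − 20·log₁₀(72.2/9.5) = 92 − 17.616 = 74.38 dB SPL.

74.4 dB SPL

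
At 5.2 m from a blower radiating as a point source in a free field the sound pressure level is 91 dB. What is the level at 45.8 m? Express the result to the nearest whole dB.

For a point source, L₂ = L₁ − 20·log₁₀(r₂/r₁).
L₂ = 91 − 20·log₁₀(45.8/5.2) = 91 − 18.897 = 72.10 dB.

72 dB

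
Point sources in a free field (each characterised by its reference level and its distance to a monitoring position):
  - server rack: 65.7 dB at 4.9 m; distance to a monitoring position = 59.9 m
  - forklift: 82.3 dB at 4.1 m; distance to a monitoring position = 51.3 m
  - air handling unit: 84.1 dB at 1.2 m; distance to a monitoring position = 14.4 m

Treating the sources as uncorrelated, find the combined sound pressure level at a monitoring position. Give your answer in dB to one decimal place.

Apply inverse-square spreading to bring every level to the receiver, then sum 10^(L/10).
server rack: 65.7 − 20·log₁₀(59.9/4.9) = 65.7 − 21.74 = 43.96 dB.
forklift: 82.3 − 20·log₁₀(51.3/4.1) = 82.3 − 21.95 = 60.35 dB.
air handling unit: 84.1 − 20·log₁₀(14.4/1.2) = 84.1 − 21.58 = 62.52 dB.
Σ 10^(L/10) = 2.895e+06 → L_total = 10·log₁₀(2.895e+06) = 64.62 dB.

64.6 dB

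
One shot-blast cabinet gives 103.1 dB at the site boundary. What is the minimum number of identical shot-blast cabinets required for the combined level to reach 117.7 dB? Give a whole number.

N identical sources give L₁ + 10·log₁₀ N, so require 10·log₁₀ N ≥ 117.7 − 103.1 = 14.6 dB.
N ≥ 10^(14.6/10) = 28.840, so N = 29.

29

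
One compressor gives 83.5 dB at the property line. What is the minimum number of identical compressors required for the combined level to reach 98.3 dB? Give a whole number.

The shortfall is 98.3 − 83.5 = 14.8 dB, and N units add 10·log₁₀ N, so need 10·log₁₀ N ≥ 14.8.
N ≥ 10^(14.8/10) = 30.200, so N = 31.

31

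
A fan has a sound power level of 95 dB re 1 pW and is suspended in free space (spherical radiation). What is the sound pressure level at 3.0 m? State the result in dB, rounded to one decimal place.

74.5 dB

L_p = L_w − 10·log₁₀(4π·r²) with r = 3.0 m.
4π·r² = 113.1 m², 10·log₁₀ of that is 20.535 dB.
L_p = 95 − 20.535 = 74.47 dB.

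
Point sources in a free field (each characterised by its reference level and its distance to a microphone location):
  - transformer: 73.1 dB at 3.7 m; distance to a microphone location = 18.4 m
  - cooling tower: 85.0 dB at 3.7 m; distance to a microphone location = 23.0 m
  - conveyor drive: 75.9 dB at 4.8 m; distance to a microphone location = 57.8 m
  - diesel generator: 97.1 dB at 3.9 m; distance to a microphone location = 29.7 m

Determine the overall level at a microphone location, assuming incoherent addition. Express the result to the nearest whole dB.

Propagate each source to the receiver with L = L_ref − 20·log₁₀(r/r_ref), then add intensities.
transformer: 73.1 − 20·log₁₀(18.4/3.7) = 73.1 − 13.93 = 59.17 dB.
cooling tower: 85.0 − 20·log₁₀(23.0/3.7) = 85.0 − 15.87 = 69.13 dB.
conveyor drive: 75.9 − 20·log₁₀(57.8/4.8) = 75.9 − 21.61 = 54.29 dB.
diesel generator: 97.1 − 20·log₁₀(29.7/3.9) = 97.1 − 17.63 = 79.47 dB.
Σ 10^(L/10) = 9.771e+07 → L_total = 10·log₁₀(9.771e+07) = 79.90 dB.

80 dB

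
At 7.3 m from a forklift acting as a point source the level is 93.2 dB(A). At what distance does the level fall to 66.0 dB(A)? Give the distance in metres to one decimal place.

For a point source L₁ − L₂ = 20·log₁₀(r₂/r₁), so r₂ = r₁·10^((L₁−L₂)/20).
r₂ = 7.3·10^((93.2−66.0)/20) = 7.3·10^(27.2/20) = 167.23 m.

167.2 m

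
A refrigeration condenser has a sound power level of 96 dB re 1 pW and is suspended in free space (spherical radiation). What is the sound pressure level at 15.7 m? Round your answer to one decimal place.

The power spreads over a sphere of area 4π·r², so L_p = L_w − 10·log₁₀(4π·r²).
4π·r² = 3097 m², 10·log₁₀ of that is 34.910 dB.
L_p = 96 − 34.910 = 61.09 dB.

61.1 dB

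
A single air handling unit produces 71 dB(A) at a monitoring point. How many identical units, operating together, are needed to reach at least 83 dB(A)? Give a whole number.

The shortfall is 83 − 71 = 12.0 dB, and N units add 10·log₁₀ N, so need 10·log₁₀ N ≥ 12.0.
N ≥ 10^(12.0/10) = 15.849, so N = 16.

16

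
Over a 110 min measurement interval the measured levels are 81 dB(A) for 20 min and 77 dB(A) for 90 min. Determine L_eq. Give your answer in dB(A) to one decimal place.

Weight each interval's intensity by its duration and average over T = 110 min:
Σ tᵢ·10^(Lᵢ/10) = 20·10^(81/10) + 90·10^(77/10) = 7.029e+09.
L_eq = 10·log₁₀(7.029e+09/110) = 78.05 dB(A).

78.1 dB(A)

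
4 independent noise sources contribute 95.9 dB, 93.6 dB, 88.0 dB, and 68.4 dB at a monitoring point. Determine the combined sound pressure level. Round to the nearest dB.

98 dB

Incoherent sources combine by intensity addition: L_total = 10·log₁₀(Σ 10^(L_i/10)).
Σ 10^(L/10) = 10^(95.9/10) + 10^(93.6/10) + 10^(88.0/10) + 10^(68.4/10) = 6.819e+09.
L_total = 10·log₁₀(6.819e+09) = 98.34 dB.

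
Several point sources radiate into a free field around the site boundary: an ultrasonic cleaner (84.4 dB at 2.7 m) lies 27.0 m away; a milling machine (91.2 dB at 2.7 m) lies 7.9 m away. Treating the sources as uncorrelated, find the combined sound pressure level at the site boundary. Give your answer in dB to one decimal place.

Propagate each source to the receiver with L = L_ref − 20·log₁₀(r/r_ref), then add intensities.
ultrasonic cleaner: 84.4 − 20·log₁₀(27.0/2.7) = 84.4 − 20.00 = 64.40 dB.
milling machine: 91.2 − 20·log₁₀(7.9/2.7) = 91.2 − 9.33 = 81.87 dB.
Σ 10^(L/10) = 1.567e+08 → L_total = 10·log₁₀(1.567e+08) = 81.95 dB.

82.0 dB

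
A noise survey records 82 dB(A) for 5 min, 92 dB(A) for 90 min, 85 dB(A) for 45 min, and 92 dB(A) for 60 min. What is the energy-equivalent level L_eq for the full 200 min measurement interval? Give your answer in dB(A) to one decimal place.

Weight each interval's intensity by its duration and average over T = 200 min:
Σ tᵢ·10^(Lᵢ/10) = 5·10^(82/10) + 90·10^(92/10) + 45·10^(85/10) + 60·10^(92/10) = 2.528e+11.
L_eq = 10·log₁₀(2.528e+11/200) = 91.02 dB(A).

91.0 dB(A)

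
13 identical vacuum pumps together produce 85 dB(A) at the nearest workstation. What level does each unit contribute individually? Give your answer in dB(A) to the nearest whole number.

For N identical incoherent sources L_total = L₁ + 10·log₁₀ N, so L₁ = 85 − 10·log₁₀(13) = 85 − 11.139.

74 dB(A)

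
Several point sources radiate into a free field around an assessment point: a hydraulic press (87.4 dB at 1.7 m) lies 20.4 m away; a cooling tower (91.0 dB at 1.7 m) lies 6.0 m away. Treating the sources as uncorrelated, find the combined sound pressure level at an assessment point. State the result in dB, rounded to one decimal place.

80.2 dB

Propagate each source to the receiver with L = L_ref − 20·log₁₀(r/r_ref), then add intensities.
hydraulic press: 87.4 − 20·log₁₀(20.4/1.7) = 87.4 − 21.58 = 65.82 dB.
cooling tower: 91.0 − 20·log₁₀(6.0/1.7) = 91.0 − 10.95 = 80.05 dB.
Σ 10^(L/10) = 1.049e+08 → L_total = 10·log₁₀(1.049e+08) = 80.21 dB.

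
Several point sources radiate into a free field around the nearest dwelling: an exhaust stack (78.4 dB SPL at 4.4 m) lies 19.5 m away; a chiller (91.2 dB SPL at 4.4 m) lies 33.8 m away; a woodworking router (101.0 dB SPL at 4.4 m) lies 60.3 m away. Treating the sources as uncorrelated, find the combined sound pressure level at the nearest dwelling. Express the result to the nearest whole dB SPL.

80 dB SPL

Propagate each source to the receiver with L = L_ref − 20·log₁₀(r/r_ref), then add intensities.
exhaust stack: 78.4 − 20·log₁₀(19.5/4.4) = 78.4 − 12.93 = 65.47 dB SPL.
chiller: 91.2 − 20·log₁₀(33.8/4.4) = 91.2 − 17.71 = 73.49 dB SPL.
woodworking router: 101.0 − 20·log₁₀(60.3/4.4) = 101.0 − 22.74 = 78.26 dB SPL.
Σ 10^(L/10) = 9.289e+07 → L_total = 10·log₁₀(9.289e+07) = 79.68 dB SPL.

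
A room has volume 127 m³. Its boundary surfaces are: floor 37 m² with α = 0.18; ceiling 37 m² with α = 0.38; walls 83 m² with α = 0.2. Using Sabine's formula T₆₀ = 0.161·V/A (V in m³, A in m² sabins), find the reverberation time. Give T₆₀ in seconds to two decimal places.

0.55 s

Total absorption A = 37·0.18 + 37·0.38 + 83·0.2 = 37.32 m² sabins.
T₆₀ = 0.161 × 127 / 37.32 = 0.548 s.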